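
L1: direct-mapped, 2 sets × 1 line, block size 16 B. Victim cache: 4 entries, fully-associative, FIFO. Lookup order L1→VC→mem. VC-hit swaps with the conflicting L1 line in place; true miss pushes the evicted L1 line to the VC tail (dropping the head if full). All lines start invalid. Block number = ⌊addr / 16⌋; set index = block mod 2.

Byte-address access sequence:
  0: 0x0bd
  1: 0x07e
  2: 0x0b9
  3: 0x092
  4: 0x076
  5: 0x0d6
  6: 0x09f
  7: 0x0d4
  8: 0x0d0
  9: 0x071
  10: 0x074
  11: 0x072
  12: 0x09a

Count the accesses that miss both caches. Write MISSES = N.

MISSES = 4

  [0] addr=0xbd blk=11 s=1: MISS | VC []
  [1] addr=0x7e blk=7 s=1: MISS | VC [11]
  [2] addr=0xb9 blk=11 s=1: VC-HIT | VC [7]
  [3] addr=0x92 blk=9 s=1: MISS | VC [7, 11]
  [4] addr=0x76 blk=7 s=1: VC-HIT | VC [9, 11]
  [5] addr=0xd6 blk=13 s=1: MISS | VC [9, 11, 7]
  [6] addr=0x9f blk=9 s=1: VC-HIT | VC [13, 11, 7]
  [7] addr=0xd4 blk=13 s=1: VC-HIT | VC [9, 11, 7]
  [8] addr=0xd0 blk=13 s=1: L1-HIT | VC [9, 11, 7]
  [9] addr=0x71 blk=7 s=1: VC-HIT | VC [9, 11, 13]
  [10] addr=0x74 blk=7 s=1: L1-HIT | VC [9, 11, 13]
  [11] addr=0x72 blk=7 s=1: L1-HIT | VC [9, 11, 13]
  [12] addr=0x9a blk=9 s=1: VC-HIT | VC [7, 11, 13]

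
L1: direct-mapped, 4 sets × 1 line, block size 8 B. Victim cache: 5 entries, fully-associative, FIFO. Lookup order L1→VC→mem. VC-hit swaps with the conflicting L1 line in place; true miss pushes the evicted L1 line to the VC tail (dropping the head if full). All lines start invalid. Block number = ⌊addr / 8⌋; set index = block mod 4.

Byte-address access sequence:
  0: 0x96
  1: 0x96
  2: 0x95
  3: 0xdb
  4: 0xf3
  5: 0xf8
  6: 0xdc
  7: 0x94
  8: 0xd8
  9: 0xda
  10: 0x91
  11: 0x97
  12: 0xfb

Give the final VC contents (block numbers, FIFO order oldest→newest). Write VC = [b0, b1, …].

#0 0x96→b18/s2 MISS; vc=[]
#1 0x96→b18/s2 L1-HIT; vc=[]
#2 0x95→b18/s2 L1-HIT; vc=[]
#3 0xdb→b27/s3 MISS; vc=[]
#4 0xf3→b30/s2 MISS; vc=[18]
#5 0xf8→b31/s3 MISS; vc=[18,27]
#6 0xdc→b27/s3 VC-HIT; vc=[18,31]
#7 0x94→b18/s2 VC-HIT; vc=[30,31]
#8 0xd8→b27/s3 L1-HIT; vc=[30,31]
#9 0xda→b27/s3 L1-HIT; vc=[30,31]
#10 0x91→b18/s2 L1-HIT; vc=[30,31]
#11 0x97→b18/s2 L1-HIT; vc=[30,31]
#12 0xfb→b31/s3 VC-HIT; vc=[30,27]

VC = [30, 27]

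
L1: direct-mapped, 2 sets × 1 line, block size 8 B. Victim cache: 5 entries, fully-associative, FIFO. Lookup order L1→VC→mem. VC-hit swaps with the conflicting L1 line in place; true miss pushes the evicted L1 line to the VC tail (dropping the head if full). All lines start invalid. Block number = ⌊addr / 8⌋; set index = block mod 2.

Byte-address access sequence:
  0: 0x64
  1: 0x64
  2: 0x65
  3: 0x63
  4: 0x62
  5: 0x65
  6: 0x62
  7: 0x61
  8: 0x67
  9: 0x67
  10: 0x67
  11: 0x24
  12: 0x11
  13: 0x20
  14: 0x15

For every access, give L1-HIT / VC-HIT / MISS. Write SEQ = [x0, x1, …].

SEQ = [MISS, L1-HIT, L1-HIT, L1-HIT, L1-HIT, L1-HIT, L1-HIT, L1-HIT, L1-HIT, L1-HIT, L1-HIT, MISS, MISS, VC-HIT, VC-HIT]

0: 0x64 (blk 12, set 0) → MISS  vc=[]
1: 0x64 (blk 12, set 0) → L1-HIT  vc=[]
2: 0x65 (blk 12, set 0) → L1-HIT  vc=[]
3: 0x63 (blk 12, set 0) → L1-HIT  vc=[]
4: 0x62 (blk 12, set 0) → L1-HIT  vc=[]
5: 0x65 (blk 12, set 0) → L1-HIT  vc=[]
6: 0x62 (blk 12, set 0) → L1-HIT  vc=[]
7: 0x61 (blk 12, set 0) → L1-HIT  vc=[]
8: 0x67 (blk 12, set 0) → L1-HIT  vc=[]
9: 0x67 (blk 12, set 0) → L1-HIT  vc=[]
10: 0x67 (blk 12, set 0) → L1-HIT  vc=[]
11: 0x24 (blk 4, set 0) → MISS  vc=[12]
12: 0x11 (blk 2, set 0) → MISS  vc=[12, 4]
13: 0x20 (blk 4, set 0) → VC-HIT  vc=[12, 2]
14: 0x15 (blk 2, set 0) → VC-HIT  vc=[12, 4]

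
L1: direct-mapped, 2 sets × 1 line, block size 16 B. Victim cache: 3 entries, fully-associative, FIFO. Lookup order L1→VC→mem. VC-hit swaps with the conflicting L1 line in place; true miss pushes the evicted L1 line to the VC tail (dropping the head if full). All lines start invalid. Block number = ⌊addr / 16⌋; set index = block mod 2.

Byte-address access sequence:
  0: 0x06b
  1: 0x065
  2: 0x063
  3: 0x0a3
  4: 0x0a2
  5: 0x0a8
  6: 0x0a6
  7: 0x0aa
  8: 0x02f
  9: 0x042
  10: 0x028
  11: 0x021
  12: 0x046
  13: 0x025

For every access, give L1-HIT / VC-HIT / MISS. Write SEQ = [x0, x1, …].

0: 0x6b (blk 6, set 0) → MISS  vc=[]
1: 0x65 (blk 6, set 0) → L1-HIT  vc=[]
2: 0x63 (blk 6, set 0) → L1-HIT  vc=[]
3: 0xa3 (blk 10, set 0) → MISS  vc=[6]
4: 0xa2 (blk 10, set 0) → L1-HIT  vc=[6]
5: 0xa8 (blk 10, set 0) → L1-HIT  vc=[6]
6: 0xa6 (blk 10, set 0) → L1-HIT  vc=[6]
7: 0xaa (blk 10, set 0) → L1-HIT  vc=[6]
8: 0x2f (blk 2, set 0) → MISS  vc=[6, 10]
9: 0x42 (blk 4, set 0) → MISS  vc=[6, 10, 2]
10: 0x28 (blk 2, set 0) → VC-HIT  vc=[6, 10, 4]
11: 0x21 (blk 2, set 0) → L1-HIT  vc=[6, 10, 4]
12: 0x46 (blk 4, set 0) → VC-HIT  vc=[6, 10, 2]
13: 0x25 (blk 2, set 0) → VC-HIT  vc=[6, 10, 4]

SEQ = [MISS, L1-HIT, L1-HIT, MISS, L1-HIT, L1-HIT, L1-HIT, L1-HIT, MISS, MISS, VC-HIT, L1-HIT, VC-HIT, VC-HIT]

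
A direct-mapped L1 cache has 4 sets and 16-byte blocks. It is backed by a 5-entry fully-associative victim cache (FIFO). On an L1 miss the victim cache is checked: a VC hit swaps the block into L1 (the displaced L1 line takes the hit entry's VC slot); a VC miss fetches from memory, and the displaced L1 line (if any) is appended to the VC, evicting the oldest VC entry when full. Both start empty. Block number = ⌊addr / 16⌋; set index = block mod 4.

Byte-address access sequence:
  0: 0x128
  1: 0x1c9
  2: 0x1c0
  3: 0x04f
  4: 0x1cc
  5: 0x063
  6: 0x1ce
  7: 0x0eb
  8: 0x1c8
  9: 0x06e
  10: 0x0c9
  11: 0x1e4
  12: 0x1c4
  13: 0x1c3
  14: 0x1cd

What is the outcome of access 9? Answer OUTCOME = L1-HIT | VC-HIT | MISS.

0: 0x128 (blk 18, set 2) → MISS  vc=[]
1: 0x1c9 (blk 28, set 0) → MISS  vc=[]
2: 0x1c0 (blk 28, set 0) → L1-HIT  vc=[]
3: 0x4f (blk 4, set 0) → MISS  vc=[28]
4: 0x1cc (blk 28, set 0) → VC-HIT  vc=[4]
5: 0x63 (blk 6, set 2) → MISS  vc=[4, 18]
6: 0x1ce (blk 28, set 0) → L1-HIT  vc=[4, 18]
7: 0xeb (blk 14, set 2) → MISS  vc=[4, 18, 6]
8: 0x1c8 (blk 28, set 0) → L1-HIT  vc=[4, 18, 6]
9: 0x6e (blk 6, set 2) → VC-HIT  vc=[4, 18, 14]
10: 0xc9 (blk 12, set 0) → MISS  vc=[4, 18, 14, 28]
11: 0x1e4 (blk 30, set 2) → MISS  vc=[4, 18, 14, 28, 6]
12: 0x1c4 (blk 28, set 0) → VC-HIT  vc=[4, 18, 14, 12, 6]
13: 0x1c3 (blk 28, set 0) → L1-HIT  vc=[4, 18, 14, 12, 6]
14: 0x1cd (blk 28, set 0) → L1-HIT  vc=[4, 18, 14, 12, 6]

OUTCOME = VC-HIT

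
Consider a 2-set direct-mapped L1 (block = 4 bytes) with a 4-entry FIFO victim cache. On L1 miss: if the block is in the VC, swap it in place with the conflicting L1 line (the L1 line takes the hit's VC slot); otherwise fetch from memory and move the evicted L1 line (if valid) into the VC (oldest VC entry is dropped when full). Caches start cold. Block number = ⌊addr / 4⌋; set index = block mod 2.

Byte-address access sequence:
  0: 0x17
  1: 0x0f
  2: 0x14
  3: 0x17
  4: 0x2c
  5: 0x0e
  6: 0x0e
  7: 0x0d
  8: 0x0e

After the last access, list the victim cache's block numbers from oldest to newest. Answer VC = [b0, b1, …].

VC = [11, 5]

0: 0x17 (blk 5, set 1) → MISS  vc=[]
1: 0xf (blk 3, set 1) → MISS  vc=[5]
2: 0x14 (blk 5, set 1) → VC-HIT  vc=[3]
3: 0x17 (blk 5, set 1) → L1-HIT  vc=[3]
4: 0x2c (blk 11, set 1) → MISS  vc=[3, 5]
5: 0xe (blk 3, set 1) → VC-HIT  vc=[11, 5]
6: 0xe (blk 3, set 1) → L1-HIT  vc=[11, 5]
7: 0xd (blk 3, set 1) → L1-HIT  vc=[11, 5]
8: 0xe (blk 3, set 1) → L1-HIT  vc=[11, 5]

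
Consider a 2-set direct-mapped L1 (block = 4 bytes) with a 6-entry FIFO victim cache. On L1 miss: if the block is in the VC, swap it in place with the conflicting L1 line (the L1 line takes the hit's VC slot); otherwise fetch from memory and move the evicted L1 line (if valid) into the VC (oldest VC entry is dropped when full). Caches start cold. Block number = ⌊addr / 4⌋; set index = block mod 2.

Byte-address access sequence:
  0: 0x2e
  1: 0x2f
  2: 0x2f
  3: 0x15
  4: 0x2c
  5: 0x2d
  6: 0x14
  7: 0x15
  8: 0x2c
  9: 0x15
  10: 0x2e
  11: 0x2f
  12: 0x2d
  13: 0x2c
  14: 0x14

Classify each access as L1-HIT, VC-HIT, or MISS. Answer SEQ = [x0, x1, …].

SEQ = [MISS, L1-HIT, L1-HIT, MISS, VC-HIT, L1-HIT, VC-HIT, L1-HIT, VC-HIT, VC-HIT, VC-HIT, L1-HIT, L1-HIT, L1-HIT, VC-HIT]

0: 0x2e (blk 11, set 1) → MISS  vc=[]
1: 0x2f (blk 11, set 1) → L1-HIT  vc=[]
2: 0x2f (blk 11, set 1) → L1-HIT  vc=[]
3: 0x15 (blk 5, set 1) → MISS  vc=[11]
4: 0x2c (blk 11, set 1) → VC-HIT  vc=[5]
5: 0x2d (blk 11, set 1) → L1-HIT  vc=[5]
6: 0x14 (blk 5, set 1) → VC-HIT  vc=[11]
7: 0x15 (blk 5, set 1) → L1-HIT  vc=[11]
8: 0x2c (blk 11, set 1) → VC-HIT  vc=[5]
9: 0x15 (blk 5, set 1) → VC-HIT  vc=[11]
10: 0x2e (blk 11, set 1) → VC-HIT  vc=[5]
11: 0x2f (blk 11, set 1) → L1-HIT  vc=[5]
12: 0x2d (blk 11, set 1) → L1-HIT  vc=[5]
13: 0x2c (blk 11, set 1) → L1-HIT  vc=[5]
14: 0x14 (blk 5, set 1) → VC-HIT  vc=[11]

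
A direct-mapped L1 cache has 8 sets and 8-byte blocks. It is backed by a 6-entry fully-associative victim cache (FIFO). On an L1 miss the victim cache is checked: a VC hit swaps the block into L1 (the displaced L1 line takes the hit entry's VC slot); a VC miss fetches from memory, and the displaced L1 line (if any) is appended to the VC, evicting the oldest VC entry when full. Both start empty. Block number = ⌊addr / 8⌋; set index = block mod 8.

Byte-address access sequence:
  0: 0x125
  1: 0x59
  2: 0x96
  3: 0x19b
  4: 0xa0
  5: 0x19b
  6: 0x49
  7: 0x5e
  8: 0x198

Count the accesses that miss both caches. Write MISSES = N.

MISSES = 6

0: 0x125 (blk 36, set 4) → MISS  vc=[]
1: 0x59 (blk 11, set 3) → MISS  vc=[]
2: 0x96 (blk 18, set 2) → MISS  vc=[]
3: 0x19b (blk 51, set 3) → MISS  vc=[11]
4: 0xa0 (blk 20, set 4) → MISS  vc=[11, 36]
5: 0x19b (blk 51, set 3) → L1-HIT  vc=[11, 36]
6: 0x49 (blk 9, set 1) → MISS  vc=[11, 36]
7: 0x5e (blk 11, set 3) → VC-HIT  vc=[51, 36]
8: 0x198 (blk 51, set 3) → VC-HIT  vc=[11, 36]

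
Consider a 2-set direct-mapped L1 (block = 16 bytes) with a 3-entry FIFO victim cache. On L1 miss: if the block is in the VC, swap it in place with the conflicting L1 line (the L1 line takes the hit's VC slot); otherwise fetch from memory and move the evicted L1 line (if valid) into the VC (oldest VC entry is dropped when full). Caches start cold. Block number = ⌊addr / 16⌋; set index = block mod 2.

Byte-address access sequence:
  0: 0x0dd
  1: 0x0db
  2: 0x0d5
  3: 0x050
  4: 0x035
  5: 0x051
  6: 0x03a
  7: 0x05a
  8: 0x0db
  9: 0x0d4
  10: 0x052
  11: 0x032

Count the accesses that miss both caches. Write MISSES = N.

MISSES = 3

0: 0xdd (blk 13, set 1) → MISS  vc=[]
1: 0xdb (blk 13, set 1) → L1-HIT  vc=[]
2: 0xd5 (blk 13, set 1) → L1-HIT  vc=[]
3: 0x50 (blk 5, set 1) → MISS  vc=[13]
4: 0x35 (blk 3, set 1) → MISS  vc=[13, 5]
5: 0x51 (blk 5, set 1) → VC-HIT  vc=[13, 3]
6: 0x3a (blk 3, set 1) → VC-HIT  vc=[13, 5]
7: 0x5a (blk 5, set 1) → VC-HIT  vc=[13, 3]
8: 0xdb (blk 13, set 1) → VC-HIT  vc=[5, 3]
9: 0xd4 (blk 13, set 1) → L1-HIT  vc=[5, 3]
10: 0x52 (blk 5, set 1) → VC-HIT  vc=[13, 3]
11: 0x32 (blk 3, set 1) → VC-HIT  vc=[13, 5]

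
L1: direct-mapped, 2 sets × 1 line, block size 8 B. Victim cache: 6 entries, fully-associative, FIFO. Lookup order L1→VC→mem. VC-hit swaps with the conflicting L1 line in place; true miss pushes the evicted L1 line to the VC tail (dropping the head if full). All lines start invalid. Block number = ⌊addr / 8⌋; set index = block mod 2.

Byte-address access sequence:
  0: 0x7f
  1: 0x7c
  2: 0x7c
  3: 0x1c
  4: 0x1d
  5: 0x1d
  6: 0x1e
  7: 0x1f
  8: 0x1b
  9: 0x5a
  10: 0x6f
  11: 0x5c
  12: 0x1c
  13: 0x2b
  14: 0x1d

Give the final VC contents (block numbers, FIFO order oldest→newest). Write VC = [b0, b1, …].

VC = [15, 11, 13, 5]

  [0] addr=0x7f blk=15 s=1: MISS | VC []
  [1] addr=0x7c blk=15 s=1: L1-HIT | VC []
  [2] addr=0x7c blk=15 s=1: L1-HIT | VC []
  [3] addr=0x1c blk=3 s=1: MISS | VC [15]
  [4] addr=0x1d blk=3 s=1: L1-HIT | VC [15]
  [5] addr=0x1d blk=3 s=1: L1-HIT | VC [15]
  [6] addr=0x1e blk=3 s=1: L1-HIT | VC [15]
  [7] addr=0x1f blk=3 s=1: L1-HIT | VC [15]
  [8] addr=0x1b blk=3 s=1: L1-HIT | VC [15]
  [9] addr=0x5a blk=11 s=1: MISS | VC [15, 3]
  [10] addr=0x6f blk=13 s=1: MISS | VC [15, 3, 11]
  [11] addr=0x5c blk=11 s=1: VC-HIT | VC [15, 3, 13]
  [12] addr=0x1c blk=3 s=1: VC-HIT | VC [15, 11, 13]
  [13] addr=0x2b blk=5 s=1: MISS | VC [15, 11, 13, 3]
  [14] addr=0x1d blk=3 s=1: VC-HIT | VC [15, 11, 13, 5]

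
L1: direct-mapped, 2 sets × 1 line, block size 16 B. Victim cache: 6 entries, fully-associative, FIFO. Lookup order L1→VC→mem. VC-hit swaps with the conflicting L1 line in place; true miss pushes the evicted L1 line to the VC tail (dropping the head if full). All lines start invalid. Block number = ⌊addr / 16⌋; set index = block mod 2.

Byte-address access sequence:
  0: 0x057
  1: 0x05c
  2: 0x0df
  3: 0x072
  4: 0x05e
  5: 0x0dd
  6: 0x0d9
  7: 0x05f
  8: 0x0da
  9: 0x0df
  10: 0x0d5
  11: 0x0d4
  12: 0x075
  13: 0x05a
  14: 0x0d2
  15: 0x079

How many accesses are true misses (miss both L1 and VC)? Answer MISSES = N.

MISSES = 3

0: 0x57 (blk 5, set 1) → MISS  vc=[]
1: 0x5c (blk 5, set 1) → L1-HIT  vc=[]
2: 0xdf (blk 13, set 1) → MISS  vc=[5]
3: 0x72 (blk 7, set 1) → MISS  vc=[5, 13]
4: 0x5e (blk 5, set 1) → VC-HIT  vc=[7, 13]
5: 0xdd (blk 13, set 1) → VC-HIT  vc=[7, 5]
6: 0xd9 (blk 13, set 1) → L1-HIT  vc=[7, 5]
7: 0x5f (blk 5, set 1) → VC-HIT  vc=[7, 13]
8: 0xda (blk 13, set 1) → VC-HIT  vc=[7, 5]
9: 0xdf (blk 13, set 1) → L1-HIT  vc=[7, 5]
10: 0xd5 (blk 13, set 1) → L1-HIT  vc=[7, 5]
11: 0xd4 (blk 13, set 1) → L1-HIT  vc=[7, 5]
12: 0x75 (blk 7, set 1) → VC-HIT  vc=[13, 5]
13: 0x5a (blk 5, set 1) → VC-HIT  vc=[13, 7]
14: 0xd2 (blk 13, set 1) → VC-HIT  vc=[5, 7]
15: 0x79 (blk 7, set 1) → VC-HIT  vc=[5, 13]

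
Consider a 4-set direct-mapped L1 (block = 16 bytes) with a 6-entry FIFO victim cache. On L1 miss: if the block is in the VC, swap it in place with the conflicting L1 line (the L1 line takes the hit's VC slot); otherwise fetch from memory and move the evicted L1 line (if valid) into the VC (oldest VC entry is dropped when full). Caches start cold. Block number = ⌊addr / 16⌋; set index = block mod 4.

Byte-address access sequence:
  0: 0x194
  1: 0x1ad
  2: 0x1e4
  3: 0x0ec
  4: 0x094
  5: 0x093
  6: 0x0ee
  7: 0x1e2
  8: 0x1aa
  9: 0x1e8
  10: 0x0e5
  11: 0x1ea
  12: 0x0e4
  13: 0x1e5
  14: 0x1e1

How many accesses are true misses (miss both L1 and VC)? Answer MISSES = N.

#0 0x194→b25/s1 MISS; vc=[]
#1 0x1ad→b26/s2 MISS; vc=[]
#2 0x1e4→b30/s2 MISS; vc=[26]
#3 0xec→b14/s2 MISS; vc=[26,30]
#4 0x94→b9/s1 MISS; vc=[26,30,25]
#5 0x93→b9/s1 L1-HIT; vc=[26,30,25]
#6 0xee→b14/s2 L1-HIT; vc=[26,30,25]
#7 0x1e2→b30/s2 VC-HIT; vc=[26,14,25]
#8 0x1aa→b26/s2 VC-HIT; vc=[30,14,25]
#9 0x1e8→b30/s2 VC-HIT; vc=[26,14,25]
#10 0xe5→b14/s2 VC-HIT; vc=[26,30,25]
#11 0x1ea→b30/s2 VC-HIT; vc=[26,14,25]
#12 0xe4→b14/s2 VC-HIT; vc=[26,30,25]
#13 0x1e5→b30/s2 VC-HIT; vc=[26,14,25]
#14 0x1e1→b30/s2 L1-HIT; vc=[26,14,25]

MISSES = 5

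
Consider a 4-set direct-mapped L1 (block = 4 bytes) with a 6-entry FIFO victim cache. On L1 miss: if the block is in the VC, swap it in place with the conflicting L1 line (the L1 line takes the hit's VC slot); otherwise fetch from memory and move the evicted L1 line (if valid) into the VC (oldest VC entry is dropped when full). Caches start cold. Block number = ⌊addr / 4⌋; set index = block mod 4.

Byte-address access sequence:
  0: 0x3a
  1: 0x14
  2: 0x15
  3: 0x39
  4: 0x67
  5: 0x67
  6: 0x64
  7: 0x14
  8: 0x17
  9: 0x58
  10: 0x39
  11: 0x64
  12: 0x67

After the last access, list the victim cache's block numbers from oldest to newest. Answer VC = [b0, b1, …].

VC = [5, 22]

#0 0x3a→b14/s2 MISS; vc=[]
#1 0x14→b5/s1 MISS; vc=[]
#2 0x15→b5/s1 L1-HIT; vc=[]
#3 0x39→b14/s2 L1-HIT; vc=[]
#4 0x67→b25/s1 MISS; vc=[5]
#5 0x67→b25/s1 L1-HIT; vc=[5]
#6 0x64→b25/s1 L1-HIT; vc=[5]
#7 0x14→b5/s1 VC-HIT; vc=[25]
#8 0x17→b5/s1 L1-HIT; vc=[25]
#9 0x58→b22/s2 MISS; vc=[25,14]
#10 0x39→b14/s2 VC-HIT; vc=[25,22]
#11 0x64→b25/s1 VC-HIT; vc=[5,22]
#12 0x67→b25/s1 L1-HIT; vc=[5,22]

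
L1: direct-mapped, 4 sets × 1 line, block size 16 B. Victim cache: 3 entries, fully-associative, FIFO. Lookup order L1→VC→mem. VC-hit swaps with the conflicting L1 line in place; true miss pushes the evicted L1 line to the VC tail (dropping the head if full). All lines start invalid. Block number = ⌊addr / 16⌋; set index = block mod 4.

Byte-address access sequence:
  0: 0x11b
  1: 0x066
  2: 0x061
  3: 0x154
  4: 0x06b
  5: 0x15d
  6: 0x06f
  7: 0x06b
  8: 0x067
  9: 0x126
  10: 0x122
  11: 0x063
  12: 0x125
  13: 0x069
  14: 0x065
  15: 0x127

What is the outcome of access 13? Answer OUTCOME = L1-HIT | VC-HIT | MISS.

OUTCOME = VC-HIT

0: 0x11b (blk 17, set 1) → MISS  vc=[]
1: 0x66 (blk 6, set 2) → MISS  vc=[]
2: 0x61 (blk 6, set 2) → L1-HIT  vc=[]
3: 0x154 (blk 21, set 1) → MISS  vc=[17]
4: 0x6b (blk 6, set 2) → L1-HIT  vc=[17]
5: 0x15d (blk 21, set 1) → L1-HIT  vc=[17]
6: 0x6f (blk 6, set 2) → L1-HIT  vc=[17]
7: 0x6b (blk 6, set 2) → L1-HIT  vc=[17]
8: 0x67 (blk 6, set 2) → L1-HIT  vc=[17]
9: 0x126 (blk 18, set 2) → MISS  vc=[17, 6]
10: 0x122 (blk 18, set 2) → L1-HIT  vc=[17, 6]
11: 0x63 (blk 6, set 2) → VC-HIT  vc=[17, 18]
12: 0x125 (blk 18, set 2) → VC-HIT  vc=[17, 6]
13: 0x69 (blk 6, set 2) → VC-HIT  vc=[17, 18]
14: 0x65 (blk 6, set 2) → L1-HIT  vc=[17, 18]
15: 0x127 (blk 18, set 2) → VC-HIT  vc=[17, 6]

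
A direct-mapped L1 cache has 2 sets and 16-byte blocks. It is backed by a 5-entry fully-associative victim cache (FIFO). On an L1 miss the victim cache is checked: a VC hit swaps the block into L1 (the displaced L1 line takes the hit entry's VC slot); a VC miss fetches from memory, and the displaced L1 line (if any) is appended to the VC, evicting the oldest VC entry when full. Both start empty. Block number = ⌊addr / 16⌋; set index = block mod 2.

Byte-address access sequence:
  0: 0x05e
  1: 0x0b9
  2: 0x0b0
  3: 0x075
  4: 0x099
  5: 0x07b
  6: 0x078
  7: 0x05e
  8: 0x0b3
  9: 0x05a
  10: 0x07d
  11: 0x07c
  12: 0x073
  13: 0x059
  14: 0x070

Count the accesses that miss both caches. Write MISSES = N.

  [0] addr=0x5e blk=5 s=1: MISS | VC []
  [1] addr=0xb9 blk=11 s=1: MISS | VC [5]
  [2] addr=0xb0 blk=11 s=1: L1-HIT | VC [5]
  [3] addr=0x75 blk=7 s=1: MISS | VC [5, 11]
  [4] addr=0x99 blk=9 s=1: MISS | VC [5, 11, 7]
  [5] addr=0x7b blk=7 s=1: VC-HIT | VC [5, 11, 9]
  [6] addr=0x78 blk=7 s=1: L1-HIT | VC [5, 11, 9]
  [7] addr=0x5e blk=5 s=1: VC-HIT | VC [7, 11, 9]
  [8] addr=0xb3 blk=11 s=1: VC-HIT | VC [7, 5, 9]
  [9] addr=0x5a blk=5 s=1: VC-HIT | VC [7, 11, 9]
  [10] addr=0x7d blk=7 s=1: VC-HIT | VC [5, 11, 9]
  [11] addr=0x7c blk=7 s=1: L1-HIT | VC [5, 11, 9]
  [12] addr=0x73 blk=7 s=1: L1-HIT | VC [5, 11, 9]
  [13] addr=0x59 blk=5 s=1: VC-HIT | VC [7, 11, 9]
  [14] addr=0x70 blk=7 s=1: VC-HIT | VC [5, 11, 9]

MISSES = 4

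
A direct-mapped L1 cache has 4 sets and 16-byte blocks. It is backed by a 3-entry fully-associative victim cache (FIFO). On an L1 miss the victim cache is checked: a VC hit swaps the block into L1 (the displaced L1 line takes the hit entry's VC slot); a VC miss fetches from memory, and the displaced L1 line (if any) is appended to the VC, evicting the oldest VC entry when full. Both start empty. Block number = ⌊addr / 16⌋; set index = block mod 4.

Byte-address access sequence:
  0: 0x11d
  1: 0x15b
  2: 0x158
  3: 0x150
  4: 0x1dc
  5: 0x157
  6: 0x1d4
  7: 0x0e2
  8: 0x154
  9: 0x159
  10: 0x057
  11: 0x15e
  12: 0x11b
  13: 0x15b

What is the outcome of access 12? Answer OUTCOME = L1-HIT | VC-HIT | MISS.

  [0] addr=0x11d blk=17 s=1: MISS | VC []
  [1] addr=0x15b blk=21 s=1: MISS | VC [17]
  [2] addr=0x158 blk=21 s=1: L1-HIT | VC [17]
  [3] addr=0x150 blk=21 s=1: L1-HIT | VC [17]
  [4] addr=0x1dc blk=29 s=1: MISS | VC [17, 21]
  [5] addr=0x157 blk=21 s=1: VC-HIT | VC [17, 29]
  [6] addr=0x1d4 blk=29 s=1: VC-HIT | VC [17, 21]
  [7] addr=0xe2 blk=14 s=2: MISS | VC [17, 21]
  [8] addr=0x154 blk=21 s=1: VC-HIT | VC [17, 29]
  [9] addr=0x159 blk=21 s=1: L1-HIT | VC [17, 29]
  [10] addr=0x57 blk=5 s=1: MISS | VC [17, 29, 21]
  [11] addr=0x15e blk=21 s=1: VC-HIT | VC [17, 29, 5]
  [12] addr=0x11b blk=17 s=1: VC-HIT | VC [21, 29, 5]
  [13] addr=0x15b blk=21 s=1: VC-HIT | VC [17, 29, 5]

OUTCOME = VC-HIT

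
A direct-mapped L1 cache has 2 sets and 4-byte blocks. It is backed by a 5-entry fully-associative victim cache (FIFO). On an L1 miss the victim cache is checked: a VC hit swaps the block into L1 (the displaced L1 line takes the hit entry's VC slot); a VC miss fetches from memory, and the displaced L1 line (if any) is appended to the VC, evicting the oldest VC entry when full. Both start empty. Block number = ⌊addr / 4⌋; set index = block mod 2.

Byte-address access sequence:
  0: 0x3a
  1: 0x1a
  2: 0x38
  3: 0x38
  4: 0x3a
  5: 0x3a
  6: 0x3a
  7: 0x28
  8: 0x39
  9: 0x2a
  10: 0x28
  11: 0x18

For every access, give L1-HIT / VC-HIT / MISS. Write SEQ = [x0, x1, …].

0: 0x3a (blk 14, set 0) → MISS  vc=[]
1: 0x1a (blk 6, set 0) → MISS  vc=[14]
2: 0x38 (blk 14, set 0) → VC-HIT  vc=[6]
3: 0x38 (blk 14, set 0) → L1-HIT  vc=[6]
4: 0x3a (blk 14, set 0) → L1-HIT  vc=[6]
5: 0x3a (blk 14, set 0) → L1-HIT  vc=[6]
6: 0x3a (blk 14, set 0) → L1-HIT  vc=[6]
7: 0x28 (blk 10, set 0) → MISS  vc=[6, 14]
8: 0x39 (blk 14, set 0) → VC-HIT  vc=[6, 10]
9: 0x2a (blk 10, set 0) → VC-HIT  vc=[6, 14]
10: 0x28 (blk 10, set 0) → L1-HIT  vc=[6, 14]
11: 0x18 (blk 6, set 0) → VC-HIT  vc=[10, 14]

SEQ = [MISS, MISS, VC-HIT, L1-HIT, L1-HIT, L1-HIT, L1-HIT, MISS, VC-HIT, VC-HIT, L1-HIT, VC-HIT]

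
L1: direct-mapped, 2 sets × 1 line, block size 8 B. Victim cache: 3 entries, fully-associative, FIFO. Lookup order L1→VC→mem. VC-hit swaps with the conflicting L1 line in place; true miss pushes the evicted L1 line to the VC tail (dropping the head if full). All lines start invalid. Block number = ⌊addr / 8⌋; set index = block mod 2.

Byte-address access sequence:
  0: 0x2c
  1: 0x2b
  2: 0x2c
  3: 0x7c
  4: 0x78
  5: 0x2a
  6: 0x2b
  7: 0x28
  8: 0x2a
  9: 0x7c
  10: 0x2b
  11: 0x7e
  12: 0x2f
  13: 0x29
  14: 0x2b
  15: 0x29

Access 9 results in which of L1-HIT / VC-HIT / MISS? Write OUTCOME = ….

  [0] addr=0x2c blk=5 s=1: MISS | VC []
  [1] addr=0x2b blk=5 s=1: L1-HIT | VC []
  [2] addr=0x2c blk=5 s=1: L1-HIT | VC []
  [3] addr=0x7c blk=15 s=1: MISS | VC [5]
  [4] addr=0x78 blk=15 s=1: L1-HIT | VC [5]
  [5] addr=0x2a blk=5 s=1: VC-HIT | VC [15]
  [6] addr=0x2b blk=5 s=1: L1-HIT | VC [15]
  [7] addr=0x28 blk=5 s=1: L1-HIT | VC [15]
  [8] addr=0x2a blk=5 s=1: L1-HIT | VC [15]
  [9] addr=0x7c blk=15 s=1: VC-HIT | VC [5]
  [10] addr=0x2b blk=5 s=1: VC-HIT | VC [15]
  [11] addr=0x7e blk=15 s=1: VC-HIT | VC [5]
  [12] addr=0x2f blk=5 s=1: VC-HIT | VC [15]
  [13] addr=0x29 blk=5 s=1: L1-HIT | VC [15]
  [14] addr=0x2b blk=5 s=1: L1-HIT | VC [15]
  [15] addr=0x29 blk=5 s=1: L1-HIT | VC [15]

OUTCOME = VC-HIT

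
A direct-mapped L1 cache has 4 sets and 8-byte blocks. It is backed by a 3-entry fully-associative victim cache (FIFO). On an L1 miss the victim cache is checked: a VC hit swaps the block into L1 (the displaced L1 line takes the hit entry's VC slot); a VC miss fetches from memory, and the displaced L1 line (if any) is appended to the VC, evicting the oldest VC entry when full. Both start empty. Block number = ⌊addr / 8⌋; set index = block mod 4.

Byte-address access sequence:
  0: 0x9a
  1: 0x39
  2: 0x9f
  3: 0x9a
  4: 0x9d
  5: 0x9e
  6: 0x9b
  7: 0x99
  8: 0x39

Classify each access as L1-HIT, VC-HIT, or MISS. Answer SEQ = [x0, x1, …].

#0 0x9a→b19/s3 MISS; vc=[]
#1 0x39→b7/s3 MISS; vc=[19]
#2 0x9f→b19/s3 VC-HIT; vc=[7]
#3 0x9a→b19/s3 L1-HIT; vc=[7]
#4 0x9d→b19/s3 L1-HIT; vc=[7]
#5 0x9e→b19/s3 L1-HIT; vc=[7]
#6 0x9b→b19/s3 L1-HIT; vc=[7]
#7 0x99→b19/s3 L1-HIT; vc=[7]
#8 0x39→b7/s3 VC-HIT; vc=[19]

SEQ = [MISS, MISS, VC-HIT, L1-HIT, L1-HIT, L1-HIT, L1-HIT, L1-HIT, VC-HIT]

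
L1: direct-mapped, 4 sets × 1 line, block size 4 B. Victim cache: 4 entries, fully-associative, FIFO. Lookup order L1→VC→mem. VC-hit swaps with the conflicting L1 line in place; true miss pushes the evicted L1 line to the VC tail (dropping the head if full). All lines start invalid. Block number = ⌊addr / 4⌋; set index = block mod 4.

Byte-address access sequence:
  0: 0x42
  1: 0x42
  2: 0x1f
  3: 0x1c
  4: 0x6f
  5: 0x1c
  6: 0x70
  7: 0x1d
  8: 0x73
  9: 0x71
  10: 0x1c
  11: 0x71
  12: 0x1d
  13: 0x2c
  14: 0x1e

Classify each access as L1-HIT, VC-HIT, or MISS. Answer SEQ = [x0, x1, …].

#0 0x42→b16/s0 MISS; vc=[]
#1 0x42→b16/s0 L1-HIT; vc=[]
#2 0x1f→b7/s3 MISS; vc=[]
#3 0x1c→b7/s3 L1-HIT; vc=[]
#4 0x6f→b27/s3 MISS; vc=[7]
#5 0x1c→b7/s3 VC-HIT; vc=[27]
#6 0x70→b28/s0 MISS; vc=[27,16]
#7 0x1d→b7/s3 L1-HIT; vc=[27,16]
#8 0x73→b28/s0 L1-HIT; vc=[27,16]
#9 0x71→b28/s0 L1-HIT; vc=[27,16]
#10 0x1c→b7/s3 L1-HIT; vc=[27,16]
#11 0x71→b28/s0 L1-HIT; vc=[27,16]
#12 0x1d→b7/s3 L1-HIT; vc=[27,16]
#13 0x2c→b11/s3 MISS; vc=[27,16,7]
#14 0x1e→b7/s3 VC-HIT; vc=[27,16,11]

SEQ = [MISS, L1-HIT, MISS, L1-HIT, MISS, VC-HIT, MISS, L1-HIT, L1-HIT, L1-HIT, L1-HIT, L1-HIT, L1-HIT, MISS, VC-HIT]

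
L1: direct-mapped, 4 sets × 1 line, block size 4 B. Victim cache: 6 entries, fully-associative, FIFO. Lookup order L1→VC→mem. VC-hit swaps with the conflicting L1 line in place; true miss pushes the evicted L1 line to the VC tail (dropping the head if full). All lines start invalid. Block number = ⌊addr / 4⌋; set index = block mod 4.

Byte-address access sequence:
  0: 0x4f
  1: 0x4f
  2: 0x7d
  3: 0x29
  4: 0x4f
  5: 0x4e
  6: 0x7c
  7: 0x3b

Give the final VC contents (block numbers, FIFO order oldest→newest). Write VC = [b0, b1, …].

#0 0x4f→b19/s3 MISS; vc=[]
#1 0x4f→b19/s3 L1-HIT; vc=[]
#2 0x7d→b31/s3 MISS; vc=[19]
#3 0x29→b10/s2 MISS; vc=[19]
#4 0x4f→b19/s3 VC-HIT; vc=[31]
#5 0x4e→b19/s3 L1-HIT; vc=[31]
#6 0x7c→b31/s3 VC-HIT; vc=[19]
#7 0x3b→b14/s2 MISS; vc=[19,10]

VC = [19, 10]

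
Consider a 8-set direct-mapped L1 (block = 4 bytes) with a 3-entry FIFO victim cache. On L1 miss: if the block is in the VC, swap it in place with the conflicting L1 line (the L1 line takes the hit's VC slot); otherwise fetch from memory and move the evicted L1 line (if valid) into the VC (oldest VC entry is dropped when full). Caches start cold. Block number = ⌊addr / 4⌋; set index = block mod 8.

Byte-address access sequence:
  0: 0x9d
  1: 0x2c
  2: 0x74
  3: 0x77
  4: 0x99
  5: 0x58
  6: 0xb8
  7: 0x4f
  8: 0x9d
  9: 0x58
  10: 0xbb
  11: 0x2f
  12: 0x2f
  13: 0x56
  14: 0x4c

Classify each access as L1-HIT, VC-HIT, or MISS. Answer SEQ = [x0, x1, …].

#0 0x9d→b39/s7 MISS; vc=[]
#1 0x2c→b11/s3 MISS; vc=[]
#2 0x74→b29/s5 MISS; vc=[]
#3 0x77→b29/s5 L1-HIT; vc=[]
#4 0x99→b38/s6 MISS; vc=[]
#5 0x58→b22/s6 MISS; vc=[38]
#6 0xb8→b46/s6 MISS; vc=[38,22]
#7 0x4f→b19/s3 MISS; vc=[38,22,11]
#8 0x9d→b39/s7 L1-HIT; vc=[38,22,11]
#9 0x58→b22/s6 VC-HIT; vc=[38,46,11]
#10 0xbb→b46/s6 VC-HIT; vc=[38,22,11]
#11 0x2f→b11/s3 VC-HIT; vc=[38,22,19]
#12 0x2f→b11/s3 L1-HIT; vc=[38,22,19]
#13 0x56→b21/s5 MISS; vc=[22,19,29]
#14 0x4c→b19/s3 VC-HIT; vc=[22,11,29]

SEQ = [MISS, MISS, MISS, L1-HIT, MISS, MISS, MISS, MISS, L1-HIT, VC-HIT, VC-HIT, VC-HIT, L1-HIT, MISS, VC-HIT]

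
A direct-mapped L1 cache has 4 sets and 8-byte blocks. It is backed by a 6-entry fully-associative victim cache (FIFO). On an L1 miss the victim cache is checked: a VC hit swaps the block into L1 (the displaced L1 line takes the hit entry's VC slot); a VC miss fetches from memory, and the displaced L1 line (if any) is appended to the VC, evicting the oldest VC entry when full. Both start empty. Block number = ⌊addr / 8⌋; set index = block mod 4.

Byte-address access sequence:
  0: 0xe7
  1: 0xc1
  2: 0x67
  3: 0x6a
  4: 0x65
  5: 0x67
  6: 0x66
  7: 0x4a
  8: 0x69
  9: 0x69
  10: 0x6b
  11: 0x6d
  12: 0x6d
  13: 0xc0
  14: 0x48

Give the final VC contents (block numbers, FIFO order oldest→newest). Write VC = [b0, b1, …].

VC = [28, 12, 13]

  [0] addr=0xe7 blk=28 s=0: MISS | VC []
  [1] addr=0xc1 blk=24 s=0: MISS | VC [28]
  [2] addr=0x67 blk=12 s=0: MISS | VC [28, 24]
  [3] addr=0x6a blk=13 s=1: MISS | VC [28, 24]
  [4] addr=0x65 blk=12 s=0: L1-HIT | VC [28, 24]
  [5] addr=0x67 blk=12 s=0: L1-HIT | VC [28, 24]
  [6] addr=0x66 blk=12 s=0: L1-HIT | VC [28, 24]
  [7] addr=0x4a blk=9 s=1: MISS | VC [28, 24, 13]
  [8] addr=0x69 blk=13 s=1: VC-HIT | VC [28, 24, 9]
  [9] addr=0x69 blk=13 s=1: L1-HIT | VC [28, 24, 9]
  [10] addr=0x6b blk=13 s=1: L1-HIT | VC [28, 24, 9]
  [11] addr=0x6d blk=13 s=1: L1-HIT | VC [28, 24, 9]
  [12] addr=0x6d blk=13 s=1: L1-HIT | VC [28, 24, 9]
  [13] addr=0xc0 blk=24 s=0: VC-HIT | VC [28, 12, 9]
  [14] addr=0x48 blk=9 s=1: VC-HIT | VC [28, 12, 13]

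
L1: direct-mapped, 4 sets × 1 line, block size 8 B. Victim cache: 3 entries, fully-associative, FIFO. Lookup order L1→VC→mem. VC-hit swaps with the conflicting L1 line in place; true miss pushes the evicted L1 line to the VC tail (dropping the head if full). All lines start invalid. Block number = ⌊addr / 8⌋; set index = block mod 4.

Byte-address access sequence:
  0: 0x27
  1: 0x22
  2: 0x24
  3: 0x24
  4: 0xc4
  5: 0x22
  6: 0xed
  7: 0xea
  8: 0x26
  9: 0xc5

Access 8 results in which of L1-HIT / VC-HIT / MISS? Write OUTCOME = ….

  [0] addr=0x27 blk=4 s=0: MISS | VC []
  [1] addr=0x22 blk=4 s=0: L1-HIT | VC []
  [2] addr=0x24 blk=4 s=0: L1-HIT | VC []
  [3] addr=0x24 blk=4 s=0: L1-HIT | VC []
  [4] addr=0xc4 blk=24 s=0: MISS | VC [4]
  [5] addr=0x22 blk=4 s=0: VC-HIT | VC [24]
  [6] addr=0xed blk=29 s=1: MISS | VC [24]
  [7] addr=0xea blk=29 s=1: L1-HIT | VC [24]
  [8] addr=0x26 blk=4 s=0: L1-HIT | VC [24]
  [9] addr=0xc5 blk=24 s=0: VC-HIT | VC [4]

OUTCOME = L1-HIT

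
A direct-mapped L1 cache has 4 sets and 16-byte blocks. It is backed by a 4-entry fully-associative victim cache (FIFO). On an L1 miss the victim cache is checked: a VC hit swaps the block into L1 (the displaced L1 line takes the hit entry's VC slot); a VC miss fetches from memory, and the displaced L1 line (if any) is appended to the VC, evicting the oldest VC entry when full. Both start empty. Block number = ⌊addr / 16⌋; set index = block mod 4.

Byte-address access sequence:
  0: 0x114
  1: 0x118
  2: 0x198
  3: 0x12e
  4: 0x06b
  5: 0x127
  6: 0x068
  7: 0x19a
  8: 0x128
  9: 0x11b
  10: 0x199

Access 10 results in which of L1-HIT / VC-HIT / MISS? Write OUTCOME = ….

  [0] addr=0x114 blk=17 s=1: MISS | VC []
  [1] addr=0x118 blk=17 s=1: L1-HIT | VC []
  [2] addr=0x198 blk=25 s=1: MISS | VC [17]
  [3] addr=0x12e blk=18 s=2: MISS | VC [17]
  [4] addr=0x6b blk=6 s=2: MISS | VC [17, 18]
  [5] addr=0x127 blk=18 s=2: VC-HIT | VC [17, 6]
  [6] addr=0x68 blk=6 s=2: VC-HIT | VC [17, 18]
  [7] addr=0x19a blk=25 s=1: L1-HIT | VC [17, 18]
  [8] addr=0x128 blk=18 s=2: VC-HIT | VC [17, 6]
  [9] addr=0x11b blk=17 s=1: VC-HIT | VC [25, 6]
  [10] addr=0x199 blk=25 s=1: VC-HIT | VC [17, 6]

OUTCOME = VC-HIT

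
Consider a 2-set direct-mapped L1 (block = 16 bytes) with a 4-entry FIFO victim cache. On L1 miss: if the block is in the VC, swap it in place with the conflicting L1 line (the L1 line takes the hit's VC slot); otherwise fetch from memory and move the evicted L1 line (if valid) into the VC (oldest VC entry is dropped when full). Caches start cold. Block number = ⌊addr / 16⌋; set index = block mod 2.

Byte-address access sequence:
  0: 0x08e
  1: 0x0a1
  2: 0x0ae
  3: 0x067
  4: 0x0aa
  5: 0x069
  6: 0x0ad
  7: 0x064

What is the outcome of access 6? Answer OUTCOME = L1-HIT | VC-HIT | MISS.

OUTCOME = VC-HIT

#0 0x8e→b8/s0 MISS; vc=[]
#1 0xa1→b10/s0 MISS; vc=[8]
#2 0xae→b10/s0 L1-HIT; vc=[8]
#3 0x67→b6/s0 MISS; vc=[8,10]
#4 0xaa→b10/s0 VC-HIT; vc=[8,6]
#5 0x69→b6/s0 VC-HIT; vc=[8,10]
#6 0xad→b10/s0 VC-HIT; vc=[8,6]
#7 0x64→b6/s0 VC-HIT; vc=[8,10]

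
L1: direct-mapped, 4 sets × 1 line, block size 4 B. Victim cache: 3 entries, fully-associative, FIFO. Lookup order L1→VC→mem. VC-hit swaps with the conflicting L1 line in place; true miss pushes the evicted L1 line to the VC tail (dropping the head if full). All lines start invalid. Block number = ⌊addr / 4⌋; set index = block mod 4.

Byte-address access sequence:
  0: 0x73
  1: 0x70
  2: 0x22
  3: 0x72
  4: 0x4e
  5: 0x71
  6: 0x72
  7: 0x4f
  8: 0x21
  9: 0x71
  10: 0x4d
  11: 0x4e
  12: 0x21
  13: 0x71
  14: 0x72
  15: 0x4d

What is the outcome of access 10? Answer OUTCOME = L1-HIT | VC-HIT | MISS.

#0 0x73→b28/s0 MISS; vc=[]
#1 0x70→b28/s0 L1-HIT; vc=[]
#2 0x22→b8/s0 MISS; vc=[28]
#3 0x72→b28/s0 VC-HIT; vc=[8]
#4 0x4e→b19/s3 MISS; vc=[8]
#5 0x71→b28/s0 L1-HIT; vc=[8]
#6 0x72→b28/s0 L1-HIT; vc=[8]
#7 0x4f→b19/s3 L1-HIT; vc=[8]
#8 0x21→b8/s0 VC-HIT; vc=[28]
#9 0x71→b28/s0 VC-HIT; vc=[8]
#10 0x4d→b19/s3 L1-HIT; vc=[8]
#11 0x4e→b19/s3 L1-HIT; vc=[8]
#12 0x21→b8/s0 VC-HIT; vc=[28]
#13 0x71→b28/s0 VC-HIT; vc=[8]
#14 0x72→b28/s0 L1-HIT; vc=[8]
#15 0x4d→b19/s3 L1-HIT; vc=[8]

OUTCOME = L1-HIT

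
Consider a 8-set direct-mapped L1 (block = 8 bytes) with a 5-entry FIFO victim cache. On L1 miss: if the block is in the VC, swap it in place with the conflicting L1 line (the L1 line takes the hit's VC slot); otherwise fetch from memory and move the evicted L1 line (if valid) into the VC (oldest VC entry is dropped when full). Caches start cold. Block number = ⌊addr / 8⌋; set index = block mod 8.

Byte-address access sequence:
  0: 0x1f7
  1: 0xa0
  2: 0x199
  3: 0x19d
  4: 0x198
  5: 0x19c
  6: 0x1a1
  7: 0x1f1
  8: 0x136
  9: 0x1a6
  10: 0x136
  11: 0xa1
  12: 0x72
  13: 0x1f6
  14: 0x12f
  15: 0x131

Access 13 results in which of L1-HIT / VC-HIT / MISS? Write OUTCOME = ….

0: 0x1f7 (blk 62, set 6) → MISS  vc=[]
1: 0xa0 (blk 20, set 4) → MISS  vc=[]
2: 0x199 (blk 51, set 3) → MISS  vc=[]
3: 0x19d (blk 51, set 3) → L1-HIT  vc=[]
4: 0x198 (blk 51, set 3) → L1-HIT  vc=[]
5: 0x19c (blk 51, set 3) → L1-HIT  vc=[]
6: 0x1a1 (blk 52, set 4) → MISS  vc=[20]
7: 0x1f1 (blk 62, set 6) → L1-HIT  vc=[20]
8: 0x136 (blk 38, set 6) → MISS  vc=[20, 62]
9: 0x1a6 (blk 52, set 4) → L1-HIT  vc=[20, 62]
10: 0x136 (blk 38, set 6) → L1-HIT  vc=[20, 62]
11: 0xa1 (blk 20, set 4) → VC-HIT  vc=[52, 62]
12: 0x72 (blk 14, set 6) → MISS  vc=[52, 62, 38]
13: 0x1f6 (blk 62, set 6) → VC-HIT  vc=[52, 14, 38]
14: 0x12f (blk 37, set 5) → MISS  vc=[52, 14, 38]
15: 0x131 (blk 38, set 6) → VC-HIT  vc=[52, 14, 62]

OUTCOME = VC-HIT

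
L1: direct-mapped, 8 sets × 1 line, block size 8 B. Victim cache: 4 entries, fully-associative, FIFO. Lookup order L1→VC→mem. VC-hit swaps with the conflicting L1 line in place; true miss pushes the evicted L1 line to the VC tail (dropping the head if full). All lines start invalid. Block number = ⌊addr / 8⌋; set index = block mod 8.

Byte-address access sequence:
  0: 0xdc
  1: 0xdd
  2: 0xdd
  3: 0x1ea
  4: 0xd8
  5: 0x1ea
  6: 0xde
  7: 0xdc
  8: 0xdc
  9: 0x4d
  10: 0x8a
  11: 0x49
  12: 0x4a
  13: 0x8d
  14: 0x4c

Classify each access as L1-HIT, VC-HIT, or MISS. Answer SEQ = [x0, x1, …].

0: 0xdc (blk 27, set 3) → MISS  vc=[]
1: 0xdd (blk 27, set 3) → L1-HIT  vc=[]
2: 0xdd (blk 27, set 3) → L1-HIT  vc=[]
3: 0x1ea (blk 61, set 5) → MISS  vc=[]
4: 0xd8 (blk 27, set 3) → L1-HIT  vc=[]
5: 0x1ea (blk 61, set 5) → L1-HIT  vc=[]
6: 0xde (blk 27, set 3) → L1-HIT  vc=[]
7: 0xdc (blk 27, set 3) → L1-HIT  vc=[]
8: 0xdc (blk 27, set 3) → L1-HIT  vc=[]
9: 0x4d (blk 9, set 1) → MISS  vc=[]
10: 0x8a (blk 17, set 1) → MISS  vc=[9]
11: 0x49 (blk 9, set 1) → VC-HIT  vc=[17]
12: 0x4a (blk 9, set 1) → L1-HIT  vc=[17]
13: 0x8d (blk 17, set 1) → VC-HIT  vc=[9]
14: 0x4c (blk 9, set 1) → VC-HIT  vc=[17]

SEQ = [MISS, L1-HIT, L1-HIT, MISS, L1-HIT, L1-HIT, L1-HIT, L1-HIT, L1-HIT, MISS, MISS, VC-HIT, L1-HIT, VC-HIT, VC-HIT]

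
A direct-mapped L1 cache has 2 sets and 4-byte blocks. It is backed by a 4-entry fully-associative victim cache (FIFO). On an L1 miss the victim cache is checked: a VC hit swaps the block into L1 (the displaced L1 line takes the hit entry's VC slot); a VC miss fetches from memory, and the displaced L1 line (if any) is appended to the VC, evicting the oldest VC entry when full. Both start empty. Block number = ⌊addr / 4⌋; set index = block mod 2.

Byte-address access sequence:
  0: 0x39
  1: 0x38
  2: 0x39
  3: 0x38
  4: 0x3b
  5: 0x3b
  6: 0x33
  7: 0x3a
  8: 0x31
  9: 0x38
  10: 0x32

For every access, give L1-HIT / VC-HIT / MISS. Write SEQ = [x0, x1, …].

  [0] addr=0x39 blk=14 s=0: MISS | VC []
  [1] addr=0x38 blk=14 s=0: L1-HIT | VC []
  [2] addr=0x39 blk=14 s=0: L1-HIT | VC []
  [3] addr=0x38 blk=14 s=0: L1-HIT | VC []
  [4] addr=0x3b blk=14 s=0: L1-HIT | VC []
  [5] addr=0x3b blk=14 s=0: L1-HIT | VC []
  [6] addr=0x33 blk=12 s=0: MISS | VC [14]
  [7] addr=0x3a blk=14 s=0: VC-HIT | VC [12]
  [8] addr=0x31 blk=12 s=0: VC-HIT | VC [14]
  [9] addr=0x38 blk=14 s=0: VC-HIT | VC [12]
  [10] addr=0x32 blk=12 s=0: VC-HIT | VC [14]

SEQ = [MISS, L1-HIT, L1-HIT, L1-HIT, L1-HIT, L1-HIT, MISS, VC-HIT, VC-HIT, VC-HIT, VC-HIT]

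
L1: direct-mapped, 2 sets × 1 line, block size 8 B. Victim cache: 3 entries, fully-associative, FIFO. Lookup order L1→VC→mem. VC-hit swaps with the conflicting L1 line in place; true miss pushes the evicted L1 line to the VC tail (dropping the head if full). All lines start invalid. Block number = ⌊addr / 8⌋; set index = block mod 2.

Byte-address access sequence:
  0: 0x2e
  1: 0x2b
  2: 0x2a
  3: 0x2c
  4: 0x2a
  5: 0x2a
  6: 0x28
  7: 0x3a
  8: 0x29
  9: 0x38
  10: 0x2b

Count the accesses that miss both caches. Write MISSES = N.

  [0] addr=0x2e blk=5 s=1: MISS | VC []
  [1] addr=0x2b blk=5 s=1: L1-HIT | VC []
  [2] addr=0x2a blk=5 s=1: L1-HIT | VC []
  [3] addr=0x2c blk=5 s=1: L1-HIT | VC []
  [4] addr=0x2a blk=5 s=1: L1-HIT | VC []
  [5] addr=0x2a blk=5 s=1: L1-HIT | VC []
  [6] addr=0x28 blk=5 s=1: L1-HIT | VC []
  [7] addr=0x3a blk=7 s=1: MISS | VC [5]
  [8] addr=0x29 blk=5 s=1: VC-HIT | VC [7]
  [9] addr=0x38 blk=7 s=1: VC-HIT | VC [5]
  [10] addr=0x2b blk=5 s=1: VC-HIT | VC [7]

MISSES = 2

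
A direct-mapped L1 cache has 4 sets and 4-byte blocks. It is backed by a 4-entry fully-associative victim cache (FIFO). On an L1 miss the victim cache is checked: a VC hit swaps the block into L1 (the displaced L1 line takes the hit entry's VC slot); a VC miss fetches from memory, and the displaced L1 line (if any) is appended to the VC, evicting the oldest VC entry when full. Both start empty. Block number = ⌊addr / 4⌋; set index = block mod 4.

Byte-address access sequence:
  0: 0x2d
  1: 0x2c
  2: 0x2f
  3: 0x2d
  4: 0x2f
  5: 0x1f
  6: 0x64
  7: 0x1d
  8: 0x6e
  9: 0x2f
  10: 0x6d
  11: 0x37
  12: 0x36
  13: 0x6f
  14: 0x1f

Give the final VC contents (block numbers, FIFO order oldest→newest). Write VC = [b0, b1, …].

0: 0x2d (blk 11, set 3) → MISS  vc=[]
1: 0x2c (blk 11, set 3) → L1-HIT  vc=[]
2: 0x2f (blk 11, set 3) → L1-HIT  vc=[]
3: 0x2d (blk 11, set 3) → L1-HIT  vc=[]
4: 0x2f (blk 11, set 3) → L1-HIT  vc=[]
5: 0x1f (blk 7, set 3) → MISS  vc=[11]
6: 0x64 (blk 25, set 1) → MISS  vc=[11]
7: 0x1d (blk 7, set 3) → L1-HIT  vc=[11]
8: 0x6e (blk 27, set 3) → MISS  vc=[11, 7]
9: 0x2f (blk 11, set 3) → VC-HIT  vc=[27, 7]
10: 0x6d (blk 27, set 3) → VC-HIT  vc=[11, 7]
11: 0x37 (blk 13, set 1) → MISS  vc=[11, 7, 25]
12: 0x36 (blk 13, set 1) → L1-HIT  vc=[11, 7, 25]
13: 0x6f (blk 27, set 3) → L1-HIT  vc=[11, 7, 25]
14: 0x1f (blk 7, set 3) → VC-HIT  vc=[11, 27, 25]

VC = [11, 27, 25]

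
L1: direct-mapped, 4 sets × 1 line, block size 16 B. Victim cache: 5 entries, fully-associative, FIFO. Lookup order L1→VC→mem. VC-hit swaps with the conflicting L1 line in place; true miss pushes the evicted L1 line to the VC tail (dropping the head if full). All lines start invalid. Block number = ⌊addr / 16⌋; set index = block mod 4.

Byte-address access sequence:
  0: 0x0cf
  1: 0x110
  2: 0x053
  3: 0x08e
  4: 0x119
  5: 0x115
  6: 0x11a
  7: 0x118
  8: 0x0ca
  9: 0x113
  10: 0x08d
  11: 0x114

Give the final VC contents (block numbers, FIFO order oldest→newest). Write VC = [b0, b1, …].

#0 0xcf→b12/s0 MISS; vc=[]
#1 0x110→b17/s1 MISS; vc=[]
#2 0x53→b5/s1 MISS; vc=[17]
#3 0x8e→b8/s0 MISS; vc=[17,12]
#4 0x119→b17/s1 VC-HIT; vc=[5,12]
#5 0x115→b17/s1 L1-HIT; vc=[5,12]
#6 0x11a→b17/s1 L1-HIT; vc=[5,12]
#7 0x118→b17/s1 L1-HIT; vc=[5,12]
#8 0xca→b12/s0 VC-HIT; vc=[5,8]
#9 0x113→b17/s1 L1-HIT; vc=[5,8]
#10 0x8d→b8/s0 VC-HIT; vc=[5,12]
#11 0x114→b17/s1 L1-HIT; vc=[5,12]

VC = [5, 12]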